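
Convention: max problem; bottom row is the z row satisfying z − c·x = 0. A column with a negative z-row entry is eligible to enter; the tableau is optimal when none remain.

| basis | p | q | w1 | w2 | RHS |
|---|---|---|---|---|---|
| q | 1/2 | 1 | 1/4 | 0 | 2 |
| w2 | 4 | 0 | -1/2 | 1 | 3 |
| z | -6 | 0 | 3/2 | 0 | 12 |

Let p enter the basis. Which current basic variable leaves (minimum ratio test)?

Column p entries and ratios — q: 2/(1/2) = 4; w2: 3/4 = 3/4.
Smallest ratio is 3/4 in the row of w2, so w2 leaves.

w2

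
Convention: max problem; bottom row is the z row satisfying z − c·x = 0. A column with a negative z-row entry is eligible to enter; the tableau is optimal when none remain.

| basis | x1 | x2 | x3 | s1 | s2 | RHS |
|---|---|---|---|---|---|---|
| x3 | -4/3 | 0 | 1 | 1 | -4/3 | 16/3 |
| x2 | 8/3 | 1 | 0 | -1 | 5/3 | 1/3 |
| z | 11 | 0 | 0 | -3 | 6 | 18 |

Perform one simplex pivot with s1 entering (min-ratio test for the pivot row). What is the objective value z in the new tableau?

34

Ratio test on column s1 — row 1: (16/3)/1 = 16/3; row 2: entry -1 ≤ 0. Minimum is 16/3 at row 1 (x3 leaves); pivot element 1.
Pivot on row 1; the z-row RHS becomes 18 − (-3)·(16/3) = 34.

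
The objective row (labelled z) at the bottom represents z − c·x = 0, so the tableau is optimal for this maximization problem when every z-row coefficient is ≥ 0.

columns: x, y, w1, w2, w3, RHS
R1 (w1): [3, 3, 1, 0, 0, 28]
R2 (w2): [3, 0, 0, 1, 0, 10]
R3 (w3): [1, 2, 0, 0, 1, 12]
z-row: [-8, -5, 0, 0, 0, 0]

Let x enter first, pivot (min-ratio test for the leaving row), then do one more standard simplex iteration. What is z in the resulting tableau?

145/3

Ratio test on column x — row 1: 28/3 = 28/3; row 2: 10/3 = 10/3; row 3: 12/1 = 12. Minimum is 10/3 at row 2 (w2 leaves); pivot element 3.
Pivot on row 2; the z-row RHS becomes 0 − (-8)·(10/3) = 80/3.
Next entering variable (most negative z-row entry -5): y.
Ratio test on column y — row 1: 18/3 = 6; row 2: entry 0 ≤ 0; row 3: (26/3)/2 = 13/3. Minimum is 13/3 at row 3 (w3 leaves); pivot element 2.
After the second pivot the z-row RHS is 80/3 − (-5)·(13/3) = 145/3.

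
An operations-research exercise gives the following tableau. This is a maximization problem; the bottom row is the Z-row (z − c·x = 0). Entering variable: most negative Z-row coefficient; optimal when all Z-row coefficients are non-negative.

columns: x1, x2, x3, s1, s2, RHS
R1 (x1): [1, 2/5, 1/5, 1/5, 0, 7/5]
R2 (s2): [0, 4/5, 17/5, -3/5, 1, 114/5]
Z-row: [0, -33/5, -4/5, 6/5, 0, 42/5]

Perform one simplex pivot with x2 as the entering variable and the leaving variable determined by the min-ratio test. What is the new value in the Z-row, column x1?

Ratio test on column x2 — row 1: (7/5)/(2/5) = 7/2; row 2: (114/5)/(4/5) = 57/2. Minimum is 7/2 at row 1 (x1 leaves); pivot element 2/5.
Divide row 1 by 2/5; eliminate column x2 from the other rows.
Z-row update in column x1: 0 − (-33/5)·(5/2) = 33/2.

33/2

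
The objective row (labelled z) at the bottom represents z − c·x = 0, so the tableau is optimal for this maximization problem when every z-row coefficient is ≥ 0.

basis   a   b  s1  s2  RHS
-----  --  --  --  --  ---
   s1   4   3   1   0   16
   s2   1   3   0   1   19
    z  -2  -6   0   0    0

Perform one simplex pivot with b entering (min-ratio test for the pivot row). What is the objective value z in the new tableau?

Ratio test on column b — row 1: 16/3 = 16/3; row 2: 19/3 = 19/3. Minimum is 16/3 at row 1 (s1 leaves); pivot element 3.
Pivot on row 1; the z-row RHS becomes 0 − (-6)·(16/3) = 32.

32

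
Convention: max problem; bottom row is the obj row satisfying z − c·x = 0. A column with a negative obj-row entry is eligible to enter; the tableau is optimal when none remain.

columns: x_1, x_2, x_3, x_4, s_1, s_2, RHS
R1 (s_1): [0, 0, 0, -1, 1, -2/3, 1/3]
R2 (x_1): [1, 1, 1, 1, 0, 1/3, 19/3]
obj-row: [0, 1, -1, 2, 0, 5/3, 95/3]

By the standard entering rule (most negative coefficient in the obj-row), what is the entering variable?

x_3

Negative obj-row entries: x_3: -1.
The most negative is -1 in column x_3, so x_3 enters.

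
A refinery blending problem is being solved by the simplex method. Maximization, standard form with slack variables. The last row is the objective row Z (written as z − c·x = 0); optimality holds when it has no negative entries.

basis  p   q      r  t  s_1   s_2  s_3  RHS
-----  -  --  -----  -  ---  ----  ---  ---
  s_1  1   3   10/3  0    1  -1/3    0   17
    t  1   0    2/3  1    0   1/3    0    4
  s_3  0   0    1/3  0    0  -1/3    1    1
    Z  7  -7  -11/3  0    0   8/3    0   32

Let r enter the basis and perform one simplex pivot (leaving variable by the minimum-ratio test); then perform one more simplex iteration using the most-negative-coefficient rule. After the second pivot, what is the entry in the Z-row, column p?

Ratio test on column r — row 1: 17/(10/3) = 51/10; row 2: 4/(2/3) = 6; row 3: 1/(1/3) = 3. Minimum is 3 at row 3 (s_3 leaves); pivot element 1/3.
Divide row 3 by 1/3; eliminate column r from the other rows.
Second iteration: most negative Z-row entry is -7 in column q, so q enters.
Ratio test on column q — row 1: 7/3 = 7/3; row 2: entry 0 ≤ 0; row 3: entry 0 ≤ 0. Minimum is 7/3 at row 1 (s_1 leaves); pivot element 3.
Divide row 1 by 3; eliminate column q from the other rows.
After both pivots, the entry at the Z-row, column p is 28/3.

28/3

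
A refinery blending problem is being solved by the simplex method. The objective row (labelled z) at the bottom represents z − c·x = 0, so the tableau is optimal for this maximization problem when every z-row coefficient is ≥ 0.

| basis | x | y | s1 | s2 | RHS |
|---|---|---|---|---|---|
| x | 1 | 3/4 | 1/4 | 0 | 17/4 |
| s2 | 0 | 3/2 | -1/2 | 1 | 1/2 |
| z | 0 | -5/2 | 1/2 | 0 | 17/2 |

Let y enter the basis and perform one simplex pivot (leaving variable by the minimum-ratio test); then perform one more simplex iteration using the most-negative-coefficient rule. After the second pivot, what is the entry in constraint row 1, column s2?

Ratio test on column y — row 1: (17/4)/(3/4) = 17/3; row 2: (1/2)/(3/2) = 1/3. Minimum is 1/3 at row 2 (s2 leaves); pivot element 3/2.
Divide row 2 by 3/2; eliminate column y from the other rows.
Second iteration: most negative z-row entry is -1/3 in column s1, so s1 enters.
Ratio test on column s1 — row 1: 4/(1/2) = 8; row 2: entry -1/3 ≤ 0. Minimum is 8 at row 1 (x leaves); pivot element 1/2.
Divide row 1 by 1/2; eliminate column s1 from the other rows.
After both pivots, the entry at constraint row 1, column s2 is -1.

-1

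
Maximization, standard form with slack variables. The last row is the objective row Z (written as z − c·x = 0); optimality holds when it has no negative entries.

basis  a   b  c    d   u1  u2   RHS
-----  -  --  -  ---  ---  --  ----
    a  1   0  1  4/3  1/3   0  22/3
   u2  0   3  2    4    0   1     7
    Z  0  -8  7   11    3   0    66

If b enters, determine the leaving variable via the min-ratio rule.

Column b entries and ratios — a: 0 ≤ 0, skip; u2: 7/3 = 7/3.
Smallest ratio is 7/3 in the row of u2, so u2 leaves.

u2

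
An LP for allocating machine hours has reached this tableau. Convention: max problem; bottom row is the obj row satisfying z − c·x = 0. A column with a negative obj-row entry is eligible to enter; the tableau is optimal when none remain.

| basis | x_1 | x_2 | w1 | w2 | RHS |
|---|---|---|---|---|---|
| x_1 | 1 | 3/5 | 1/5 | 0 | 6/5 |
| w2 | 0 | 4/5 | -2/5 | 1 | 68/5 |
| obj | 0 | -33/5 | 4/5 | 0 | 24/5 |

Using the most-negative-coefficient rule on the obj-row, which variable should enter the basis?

Negative obj-row entries: x_2: -33/5.
The most negative is -33/5 in column x_2, so x_2 enters.

x_2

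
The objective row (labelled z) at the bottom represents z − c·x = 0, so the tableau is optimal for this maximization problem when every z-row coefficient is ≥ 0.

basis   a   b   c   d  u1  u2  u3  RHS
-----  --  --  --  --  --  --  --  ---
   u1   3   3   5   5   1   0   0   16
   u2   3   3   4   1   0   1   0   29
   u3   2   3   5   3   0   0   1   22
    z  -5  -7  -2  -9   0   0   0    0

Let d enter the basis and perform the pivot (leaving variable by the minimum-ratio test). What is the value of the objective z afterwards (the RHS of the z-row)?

144/5

Ratio test on column d — row 1: 16/5 = 16/5; row 2: 29/1 = 29; row 3: 22/3 = 22/3. Minimum is 16/5 at row 1 (u1 leaves); pivot element 5.
Pivot on row 1; the z-row RHS becomes 0 − (-9)·(16/5) = 144/5.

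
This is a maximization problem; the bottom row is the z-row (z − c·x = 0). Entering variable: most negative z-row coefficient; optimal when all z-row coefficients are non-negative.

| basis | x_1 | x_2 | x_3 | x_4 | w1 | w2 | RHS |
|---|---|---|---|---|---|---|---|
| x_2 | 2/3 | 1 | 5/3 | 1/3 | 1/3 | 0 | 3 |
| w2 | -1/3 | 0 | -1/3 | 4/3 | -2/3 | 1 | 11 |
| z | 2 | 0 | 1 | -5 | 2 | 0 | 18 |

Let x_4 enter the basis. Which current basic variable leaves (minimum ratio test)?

w2

Column x_4 entries and ratios — x_2: 3/(1/3) = 9; w2: 11/(4/3) = 33/4.
Smallest ratio is 33/4 in the row of w2, so w2 leaves.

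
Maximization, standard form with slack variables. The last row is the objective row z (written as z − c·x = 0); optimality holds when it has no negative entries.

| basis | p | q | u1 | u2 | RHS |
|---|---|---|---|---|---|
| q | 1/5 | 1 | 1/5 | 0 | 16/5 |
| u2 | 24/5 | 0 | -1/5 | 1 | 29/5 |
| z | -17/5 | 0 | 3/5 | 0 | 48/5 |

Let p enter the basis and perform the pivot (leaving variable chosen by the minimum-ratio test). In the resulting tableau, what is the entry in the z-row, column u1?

Ratio test on column p — row 1: (16/5)/(1/5) = 16; row 2: (29/5)/(24/5) = 29/24. Minimum is 29/24 at row 2 (u2 leaves); pivot element 24/5.
Divide row 2 by 24/5; eliminate column p from the other rows.
z-row update in column u1: 3/5 − (-17/5)·(-1/24) = 11/24.

11/24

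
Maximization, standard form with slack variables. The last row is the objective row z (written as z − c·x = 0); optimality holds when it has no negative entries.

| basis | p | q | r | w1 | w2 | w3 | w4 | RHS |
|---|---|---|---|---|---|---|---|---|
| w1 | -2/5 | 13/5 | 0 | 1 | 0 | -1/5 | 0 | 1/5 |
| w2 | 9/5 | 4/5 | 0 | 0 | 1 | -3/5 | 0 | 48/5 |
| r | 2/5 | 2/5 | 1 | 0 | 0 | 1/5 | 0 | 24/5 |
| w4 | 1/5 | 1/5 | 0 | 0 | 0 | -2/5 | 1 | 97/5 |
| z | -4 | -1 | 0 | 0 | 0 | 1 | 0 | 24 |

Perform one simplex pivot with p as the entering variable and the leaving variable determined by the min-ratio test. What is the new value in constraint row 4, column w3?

Ratio test on column p — row 1: entry -2/5 ≤ 0; row 2: (48/5)/(9/5) = 16/3; row 3: (24/5)/(2/5) = 12; row 4: (97/5)/(1/5) = 97. Minimum is 16/3 at row 2 (w2 leaves); pivot element 9/5.
Divide row 2 by 9/5; eliminate column p from the other rows.
Row 4 update in column w3: -2/5 − (1/5)·(-1/3) = -1/3.

-1/3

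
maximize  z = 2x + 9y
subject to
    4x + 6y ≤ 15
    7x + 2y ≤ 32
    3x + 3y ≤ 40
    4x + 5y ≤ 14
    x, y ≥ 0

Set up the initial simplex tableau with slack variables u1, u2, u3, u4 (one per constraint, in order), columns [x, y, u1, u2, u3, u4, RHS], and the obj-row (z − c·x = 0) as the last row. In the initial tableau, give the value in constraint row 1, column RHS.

The RHS of constraint 1 is b_1 = 15.

15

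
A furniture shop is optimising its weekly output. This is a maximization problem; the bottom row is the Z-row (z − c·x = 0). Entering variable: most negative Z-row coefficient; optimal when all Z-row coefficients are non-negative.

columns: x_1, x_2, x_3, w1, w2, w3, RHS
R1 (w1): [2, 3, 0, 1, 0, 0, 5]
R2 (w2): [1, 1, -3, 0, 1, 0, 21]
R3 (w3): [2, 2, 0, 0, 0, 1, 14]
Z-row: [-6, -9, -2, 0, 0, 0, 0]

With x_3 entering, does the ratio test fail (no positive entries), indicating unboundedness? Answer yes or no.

Every constraint-row entry in column x_3 is ≤ 0, so increasing x_3 is unbounded.

yes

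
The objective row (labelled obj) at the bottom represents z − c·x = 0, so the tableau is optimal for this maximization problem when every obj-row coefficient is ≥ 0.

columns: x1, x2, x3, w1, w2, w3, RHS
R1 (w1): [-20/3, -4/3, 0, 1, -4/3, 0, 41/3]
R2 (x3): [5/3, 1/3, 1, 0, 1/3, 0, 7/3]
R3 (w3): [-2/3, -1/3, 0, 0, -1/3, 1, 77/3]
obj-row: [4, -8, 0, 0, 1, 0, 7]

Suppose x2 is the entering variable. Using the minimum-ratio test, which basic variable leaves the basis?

x3

Column x2 entries and ratios — w1: -4/3 ≤ 0, skip; x3: (7/3)/(1/3) = 7; w3: -1/3 ≤ 0, skip.
Smallest ratio is 7 in the row of x3, so x3 leaves.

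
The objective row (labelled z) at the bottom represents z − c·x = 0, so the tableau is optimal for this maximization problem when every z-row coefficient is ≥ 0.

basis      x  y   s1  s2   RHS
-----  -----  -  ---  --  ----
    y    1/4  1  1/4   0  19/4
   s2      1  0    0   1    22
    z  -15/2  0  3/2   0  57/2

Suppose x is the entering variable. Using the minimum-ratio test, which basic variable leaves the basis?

y

Column x entries and ratios — y: (19/4)/(1/4) = 19; s2: 22/1 = 22.
Smallest ratio is 19 in the row of y, so y leaves.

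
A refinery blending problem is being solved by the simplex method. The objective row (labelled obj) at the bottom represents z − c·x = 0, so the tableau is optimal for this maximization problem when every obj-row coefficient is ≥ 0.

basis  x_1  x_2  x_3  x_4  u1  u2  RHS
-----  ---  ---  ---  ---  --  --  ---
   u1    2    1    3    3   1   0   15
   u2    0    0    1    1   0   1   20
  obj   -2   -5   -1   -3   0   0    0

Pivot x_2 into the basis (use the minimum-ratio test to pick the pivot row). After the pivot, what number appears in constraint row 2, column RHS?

Ratio test on column x_2 — row 1: 15/1 = 15; row 2: entry 0 ≤ 0. Minimum is 15 at row 1 (u1 leaves); pivot element 1.
Divide row 1 by 1; eliminate column x_2 from the other rows.
Row 2 update in column RHS: 20 − 0·15 = 20.

20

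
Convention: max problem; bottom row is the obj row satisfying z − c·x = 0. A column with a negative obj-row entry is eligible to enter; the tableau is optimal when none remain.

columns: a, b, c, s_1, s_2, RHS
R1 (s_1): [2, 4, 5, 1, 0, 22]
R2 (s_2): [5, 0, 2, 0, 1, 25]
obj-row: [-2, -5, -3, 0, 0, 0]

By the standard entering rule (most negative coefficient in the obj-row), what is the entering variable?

Negative obj-row entries: a: -2, b: -5, c: -3.
The most negative is -5 in column b, so b enters.

b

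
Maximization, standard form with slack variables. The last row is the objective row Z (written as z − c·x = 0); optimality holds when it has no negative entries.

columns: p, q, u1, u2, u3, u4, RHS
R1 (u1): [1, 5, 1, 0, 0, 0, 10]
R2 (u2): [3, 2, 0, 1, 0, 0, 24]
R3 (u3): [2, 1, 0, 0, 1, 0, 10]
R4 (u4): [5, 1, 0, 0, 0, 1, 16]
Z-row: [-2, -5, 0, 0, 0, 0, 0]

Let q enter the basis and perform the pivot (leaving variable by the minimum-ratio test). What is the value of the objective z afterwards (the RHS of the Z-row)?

10

Ratio test on column q — row 1: 10/5 = 2; row 2: 24/2 = 12; row 3: 10/1 = 10; row 4: 16/1 = 16. Minimum is 2 at row 1 (u1 leaves); pivot element 5.
Pivot on row 1; the Z-row RHS becomes 0 − (-5)·2 = 10.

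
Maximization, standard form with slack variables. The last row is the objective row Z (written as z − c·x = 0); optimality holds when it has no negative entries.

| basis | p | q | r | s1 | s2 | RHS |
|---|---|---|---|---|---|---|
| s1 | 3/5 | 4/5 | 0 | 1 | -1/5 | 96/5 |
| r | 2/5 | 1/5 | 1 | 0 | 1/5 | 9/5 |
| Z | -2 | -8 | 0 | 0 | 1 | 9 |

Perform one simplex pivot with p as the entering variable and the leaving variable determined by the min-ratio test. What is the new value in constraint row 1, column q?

1/2

Ratio test on column p — row 1: (96/5)/(3/5) = 32; row 2: (9/5)/(2/5) = 9/2. Minimum is 9/2 at row 2 (r leaves); pivot element 2/5.
Divide row 2 by 2/5; eliminate column p from the other rows.
Row 1 update in column q: 4/5 − (3/5)·(1/2) = 1/2.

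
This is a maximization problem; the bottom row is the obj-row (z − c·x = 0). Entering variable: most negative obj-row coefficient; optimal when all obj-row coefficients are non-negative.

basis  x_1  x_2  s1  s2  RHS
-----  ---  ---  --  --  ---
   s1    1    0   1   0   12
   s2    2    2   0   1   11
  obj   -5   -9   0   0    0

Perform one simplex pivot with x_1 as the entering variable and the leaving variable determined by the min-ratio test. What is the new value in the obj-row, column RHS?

Ratio test on column x_1 — row 1: 12/1 = 12; row 2: 11/2 = 11/2. Minimum is 11/2 at row 2 (s2 leaves); pivot element 2.
Divide row 2 by 2; eliminate column x_1 from the other rows.
obj-row update in column RHS: 0 − (-5)·(11/2) = 55/2.

55/2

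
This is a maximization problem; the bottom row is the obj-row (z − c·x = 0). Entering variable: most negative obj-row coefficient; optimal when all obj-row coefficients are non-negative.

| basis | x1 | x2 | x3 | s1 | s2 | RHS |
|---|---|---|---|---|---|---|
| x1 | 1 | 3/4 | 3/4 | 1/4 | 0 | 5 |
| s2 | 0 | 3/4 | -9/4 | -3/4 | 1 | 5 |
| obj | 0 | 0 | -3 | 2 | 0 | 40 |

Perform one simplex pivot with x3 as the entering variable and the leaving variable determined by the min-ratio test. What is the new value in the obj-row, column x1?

4

Ratio test on column x3 — row 1: 5/(3/4) = 20/3; row 2: entry -9/4 ≤ 0. Minimum is 20/3 at row 1 (x1 leaves); pivot element 3/4.
Divide row 1 by 3/4; eliminate column x3 from the other rows.
obj-row update in column x1: 0 − (-3)·(4/3) = 4.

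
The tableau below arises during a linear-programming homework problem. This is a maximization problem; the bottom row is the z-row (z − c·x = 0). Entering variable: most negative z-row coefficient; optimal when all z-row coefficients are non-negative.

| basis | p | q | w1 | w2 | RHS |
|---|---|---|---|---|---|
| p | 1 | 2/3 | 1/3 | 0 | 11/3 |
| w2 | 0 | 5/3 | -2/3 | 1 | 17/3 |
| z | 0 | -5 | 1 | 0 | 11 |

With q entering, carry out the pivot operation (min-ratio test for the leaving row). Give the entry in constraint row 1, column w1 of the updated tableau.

Ratio test on column q — row 1: (11/3)/(2/3) = 11/2; row 2: (17/3)/(5/3) = 17/5. Minimum is 17/5 at row 2 (w2 leaves); pivot element 5/3.
Divide row 2 by 5/3; eliminate column q from the other rows.
Row 1 update in column w1: 1/3 − (2/3)·(-2/5) = 3/5.

3/5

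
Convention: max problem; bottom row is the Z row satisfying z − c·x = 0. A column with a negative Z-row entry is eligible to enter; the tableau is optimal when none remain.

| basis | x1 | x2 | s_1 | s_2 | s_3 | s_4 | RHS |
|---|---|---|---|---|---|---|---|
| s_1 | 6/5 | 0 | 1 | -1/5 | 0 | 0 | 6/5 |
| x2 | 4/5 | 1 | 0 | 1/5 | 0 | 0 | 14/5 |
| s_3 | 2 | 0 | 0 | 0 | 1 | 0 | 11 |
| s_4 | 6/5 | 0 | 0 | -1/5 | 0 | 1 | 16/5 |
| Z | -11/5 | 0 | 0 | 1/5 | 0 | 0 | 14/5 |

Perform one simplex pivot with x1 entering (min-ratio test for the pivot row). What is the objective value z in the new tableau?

Ratio test on column x1 — row 1: (6/5)/(6/5) = 1; row 2: (14/5)/(4/5) = 7/2; row 3: 11/2 = 11/2; row 4: (16/5)/(6/5) = 8/3. Minimum is 1 at row 1 (s_1 leaves); pivot element 6/5.
Pivot on row 1; the Z-row RHS becomes 14/5 − (-11/5)·1 = 5.

5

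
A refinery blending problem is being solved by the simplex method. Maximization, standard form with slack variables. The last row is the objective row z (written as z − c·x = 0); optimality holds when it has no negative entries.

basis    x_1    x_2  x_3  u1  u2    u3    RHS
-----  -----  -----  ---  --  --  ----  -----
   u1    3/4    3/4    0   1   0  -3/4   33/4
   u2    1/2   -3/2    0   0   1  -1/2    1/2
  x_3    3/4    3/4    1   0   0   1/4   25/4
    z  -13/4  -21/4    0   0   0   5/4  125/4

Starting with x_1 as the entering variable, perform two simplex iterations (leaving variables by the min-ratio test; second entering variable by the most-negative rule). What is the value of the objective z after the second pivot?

Ratio test on column x_1 — row 1: (33/4)/(3/4) = 11; row 2: (1/2)/(1/2) = 1; row 3: (25/4)/(3/4) = 25/3. Minimum is 1 at row 2 (u2 leaves); pivot element 1/2.
Pivot on row 2; the z-row RHS becomes 125/4 − (-13/4)·1 = 69/2.
Next entering variable (most negative z-row entry -15): x_2.
Ratio test on column x_2 — row 1: (15/2)/3 = 5/2; row 2: entry -3 ≤ 0; row 3: (11/2)/3 = 11/6. Minimum is 11/6 at row 3 (x_3 leaves); pivot element 3.
After the second pivot the z-row RHS is 69/2 − (-15)·(11/6) = 62.

62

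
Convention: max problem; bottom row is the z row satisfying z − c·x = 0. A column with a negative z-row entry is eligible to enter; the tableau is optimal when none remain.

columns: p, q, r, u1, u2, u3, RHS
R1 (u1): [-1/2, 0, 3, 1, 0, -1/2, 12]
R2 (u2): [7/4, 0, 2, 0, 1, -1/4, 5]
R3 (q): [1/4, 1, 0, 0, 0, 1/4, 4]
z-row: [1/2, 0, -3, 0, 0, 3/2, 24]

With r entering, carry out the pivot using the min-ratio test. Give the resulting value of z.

63/2

Ratio test on column r — row 1: 12/3 = 4; row 2: 5/2 = 5/2; row 3: entry 0 ≤ 0. Minimum is 5/2 at row 2 (u2 leaves); pivot element 2.
Pivot on row 2; the z-row RHS becomes 24 − (-3)·(5/2) = 63/2.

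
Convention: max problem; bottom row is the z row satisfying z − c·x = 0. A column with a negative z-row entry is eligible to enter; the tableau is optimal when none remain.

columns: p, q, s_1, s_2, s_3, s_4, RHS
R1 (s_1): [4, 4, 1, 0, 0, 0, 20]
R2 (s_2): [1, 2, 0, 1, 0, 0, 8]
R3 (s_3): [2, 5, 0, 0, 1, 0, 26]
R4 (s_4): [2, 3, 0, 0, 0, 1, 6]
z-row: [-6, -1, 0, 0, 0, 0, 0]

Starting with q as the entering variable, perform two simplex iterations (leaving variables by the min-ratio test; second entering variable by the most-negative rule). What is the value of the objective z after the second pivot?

Ratio test on column q — row 1: 20/4 = 5; row 2: 8/2 = 4; row 3: 26/5 = 26/5; row 4: 6/3 = 2. Minimum is 2 at row 4 (s_4 leaves); pivot element 3.
Pivot on row 4; the z-row RHS becomes 0 − (-1)·2 = 2.
Next entering variable (most negative z-row entry -16/3): p.
Ratio test on column p — row 1: 12/(4/3) = 9; row 2: entry -1/3 ≤ 0; row 3: entry -4/3 ≤ 0; row 4: 2/(2/3) = 3. Minimum is 3 at row 4 (q leaves); pivot element 2/3.
After the second pivot the z-row RHS is 2 − (-16/3)·3 = 18.

18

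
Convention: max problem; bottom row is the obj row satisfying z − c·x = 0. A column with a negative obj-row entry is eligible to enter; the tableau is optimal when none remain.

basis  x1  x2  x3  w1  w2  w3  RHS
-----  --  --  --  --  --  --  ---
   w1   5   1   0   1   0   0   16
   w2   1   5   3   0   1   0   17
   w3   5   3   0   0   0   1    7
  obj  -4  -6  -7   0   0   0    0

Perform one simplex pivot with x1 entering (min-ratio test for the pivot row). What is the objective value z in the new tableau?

28/5

Ratio test on column x1 — row 1: 16/5 = 16/5; row 2: 17/1 = 17; row 3: 7/5 = 7/5. Minimum is 7/5 at row 3 (w3 leaves); pivot element 5.
Pivot on row 3; the obj-row RHS becomes 0 − (-4)·(7/5) = 28/5.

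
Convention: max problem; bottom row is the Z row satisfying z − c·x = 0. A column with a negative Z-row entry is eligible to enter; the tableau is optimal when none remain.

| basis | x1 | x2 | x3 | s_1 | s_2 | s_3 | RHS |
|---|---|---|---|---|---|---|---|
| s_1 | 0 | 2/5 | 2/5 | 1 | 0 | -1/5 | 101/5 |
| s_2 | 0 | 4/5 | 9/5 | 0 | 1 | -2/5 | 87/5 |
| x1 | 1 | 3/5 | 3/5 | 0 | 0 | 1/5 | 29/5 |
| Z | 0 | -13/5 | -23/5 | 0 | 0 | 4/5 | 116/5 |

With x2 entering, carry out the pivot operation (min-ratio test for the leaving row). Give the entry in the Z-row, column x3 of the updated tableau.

-2

Ratio test on column x2 — row 1: (101/5)/(2/5) = 101/2; row 2: (87/5)/(4/5) = 87/4; row 3: (29/5)/(3/5) = 29/3. Minimum is 29/3 at row 3 (x1 leaves); pivot element 3/5.
Divide row 3 by 3/5; eliminate column x2 from the other rows.
Z-row update in column x3: -23/5 − (-13/5)·1 = -2.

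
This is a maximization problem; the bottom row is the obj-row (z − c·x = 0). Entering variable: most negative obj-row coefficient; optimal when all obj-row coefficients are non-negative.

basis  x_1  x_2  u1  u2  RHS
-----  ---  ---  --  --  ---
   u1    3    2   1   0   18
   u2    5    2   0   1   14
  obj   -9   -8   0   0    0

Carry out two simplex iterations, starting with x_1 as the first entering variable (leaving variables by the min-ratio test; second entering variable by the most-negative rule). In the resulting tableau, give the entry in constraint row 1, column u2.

Ratio test on column x_1 — row 1: 18/3 = 6; row 2: 14/5 = 14/5. Minimum is 14/5 at row 2 (u2 leaves); pivot element 5.
Divide row 2 by 5; eliminate column x_1 from the other rows.
Second iteration: most negative obj-row entry is -22/5 in column x_2, so x_2 enters.
Ratio test on column x_2 — row 1: (48/5)/(4/5) = 12; row 2: (14/5)/(2/5) = 7. Minimum is 7 at row 2 (x_1 leaves); pivot element 2/5.
Divide row 2 by 2/5; eliminate column x_2 from the other rows.
After both pivots, the entry at constraint row 1, column u2 is -1.

-1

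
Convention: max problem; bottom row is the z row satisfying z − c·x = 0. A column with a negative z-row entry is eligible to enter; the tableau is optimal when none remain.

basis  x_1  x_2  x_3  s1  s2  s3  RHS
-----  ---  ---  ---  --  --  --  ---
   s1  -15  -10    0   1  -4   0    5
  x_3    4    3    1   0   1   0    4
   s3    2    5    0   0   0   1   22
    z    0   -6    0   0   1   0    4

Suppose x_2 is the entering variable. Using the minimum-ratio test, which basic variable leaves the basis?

x_3

Column x_2 entries and ratios — s1: -10 ≤ 0, skip; x_3: 4/3 = 4/3; s3: 22/5 = 22/5.
Smallest ratio is 4/3 in the row of x_3, so x_3 leaves.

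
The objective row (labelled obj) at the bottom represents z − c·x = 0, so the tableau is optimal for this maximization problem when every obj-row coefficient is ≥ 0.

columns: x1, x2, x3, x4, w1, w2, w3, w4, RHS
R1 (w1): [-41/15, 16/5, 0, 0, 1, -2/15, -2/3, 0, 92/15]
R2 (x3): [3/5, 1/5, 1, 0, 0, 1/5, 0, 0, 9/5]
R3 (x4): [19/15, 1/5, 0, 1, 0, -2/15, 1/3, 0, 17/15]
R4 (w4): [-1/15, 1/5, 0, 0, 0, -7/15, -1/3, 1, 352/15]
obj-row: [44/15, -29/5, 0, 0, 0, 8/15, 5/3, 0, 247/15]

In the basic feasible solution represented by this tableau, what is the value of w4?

352/15

w4 is basic (row 4); its value is the RHS of that row, 352/15.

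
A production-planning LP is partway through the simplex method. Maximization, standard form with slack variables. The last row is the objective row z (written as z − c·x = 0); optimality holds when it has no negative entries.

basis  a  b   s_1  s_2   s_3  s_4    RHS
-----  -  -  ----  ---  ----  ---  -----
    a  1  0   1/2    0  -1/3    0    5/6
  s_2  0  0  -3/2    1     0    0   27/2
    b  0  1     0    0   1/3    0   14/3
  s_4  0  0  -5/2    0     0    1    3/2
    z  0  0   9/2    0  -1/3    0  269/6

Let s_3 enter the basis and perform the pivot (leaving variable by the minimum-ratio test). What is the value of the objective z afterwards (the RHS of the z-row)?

99/2

Ratio test on column s_3 — row 1: entry -1/3 ≤ 0; row 2: entry 0 ≤ 0; row 3: (14/3)/(1/3) = 14; row 4: entry 0 ≤ 0. Minimum is 14 at row 3 (b leaves); pivot element 1/3.
Pivot on row 3; the z-row RHS becomes 269/6 − (-1/3)·14 = 99/2.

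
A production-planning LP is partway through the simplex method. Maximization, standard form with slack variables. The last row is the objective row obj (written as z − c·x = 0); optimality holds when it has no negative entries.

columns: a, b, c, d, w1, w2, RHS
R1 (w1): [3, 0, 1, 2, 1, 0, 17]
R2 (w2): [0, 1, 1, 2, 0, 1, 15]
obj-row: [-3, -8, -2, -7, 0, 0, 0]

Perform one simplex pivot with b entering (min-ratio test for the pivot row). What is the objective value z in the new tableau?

Ratio test on column b — row 1: entry 0 ≤ 0; row 2: 15/1 = 15. Minimum is 15 at row 2 (w2 leaves); pivot element 1.
Pivot on row 2; the obj-row RHS becomes 0 − (-8)·15 = 120.

120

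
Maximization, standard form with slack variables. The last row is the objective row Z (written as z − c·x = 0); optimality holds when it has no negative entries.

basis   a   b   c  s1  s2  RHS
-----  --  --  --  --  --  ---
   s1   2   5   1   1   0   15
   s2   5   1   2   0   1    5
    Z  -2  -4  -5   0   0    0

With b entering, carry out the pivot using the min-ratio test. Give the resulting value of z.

12

Ratio test on column b — row 1: 15/5 = 3; row 2: 5/1 = 5. Minimum is 3 at row 1 (s1 leaves); pivot element 5.
Pivot on row 1; the Z-row RHS becomes 0 − (-4)·3 = 12.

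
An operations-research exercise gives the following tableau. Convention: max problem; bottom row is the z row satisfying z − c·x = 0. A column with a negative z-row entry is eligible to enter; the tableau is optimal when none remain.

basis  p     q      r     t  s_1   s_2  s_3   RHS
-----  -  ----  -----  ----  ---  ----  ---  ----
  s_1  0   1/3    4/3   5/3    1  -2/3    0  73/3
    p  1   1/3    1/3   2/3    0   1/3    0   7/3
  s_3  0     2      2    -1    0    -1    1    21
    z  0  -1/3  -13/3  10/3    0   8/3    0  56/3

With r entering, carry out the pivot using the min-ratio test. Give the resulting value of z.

Ratio test on column r — row 1: (73/3)/(4/3) = 73/4; row 2: (7/3)/(1/3) = 7; row 3: 21/2 = 21/2. Minimum is 7 at row 2 (p leaves); pivot element 1/3.
Pivot on row 2; the z-row RHS becomes 56/3 − (-13/3)·7 = 49.

49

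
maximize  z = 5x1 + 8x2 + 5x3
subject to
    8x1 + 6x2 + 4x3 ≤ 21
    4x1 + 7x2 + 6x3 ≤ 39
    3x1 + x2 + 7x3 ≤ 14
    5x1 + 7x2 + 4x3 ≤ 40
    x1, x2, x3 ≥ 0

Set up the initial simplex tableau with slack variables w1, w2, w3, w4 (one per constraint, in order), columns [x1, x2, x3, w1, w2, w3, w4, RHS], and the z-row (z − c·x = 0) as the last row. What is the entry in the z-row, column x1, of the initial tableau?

-5

The z-row carries the negated objective coefficients: the x1 entry is -5.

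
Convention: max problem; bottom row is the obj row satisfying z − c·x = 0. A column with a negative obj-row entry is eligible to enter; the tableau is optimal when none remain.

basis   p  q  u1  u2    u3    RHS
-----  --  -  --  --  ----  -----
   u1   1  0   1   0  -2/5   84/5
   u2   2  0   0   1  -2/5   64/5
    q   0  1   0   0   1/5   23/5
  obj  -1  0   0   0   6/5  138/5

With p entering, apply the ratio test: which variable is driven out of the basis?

u2

Column p entries and ratios — u1: (84/5)/1 = 84/5; u2: (64/5)/2 = 32/5; q: 0 ≤ 0, skip.
Smallest ratio is 32/5 in the row of u2, so u2 leaves.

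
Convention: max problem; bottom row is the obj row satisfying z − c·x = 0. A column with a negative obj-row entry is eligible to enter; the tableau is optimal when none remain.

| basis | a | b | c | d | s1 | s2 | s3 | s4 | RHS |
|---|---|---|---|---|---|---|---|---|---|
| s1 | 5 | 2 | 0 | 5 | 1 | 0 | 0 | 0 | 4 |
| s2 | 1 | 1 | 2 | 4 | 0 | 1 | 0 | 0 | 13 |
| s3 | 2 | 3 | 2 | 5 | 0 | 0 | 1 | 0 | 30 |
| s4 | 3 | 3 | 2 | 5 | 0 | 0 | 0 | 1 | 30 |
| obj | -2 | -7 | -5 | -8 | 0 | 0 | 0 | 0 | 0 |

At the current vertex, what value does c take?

0

c is not in the basis, so in the current basic feasible solution c = 0.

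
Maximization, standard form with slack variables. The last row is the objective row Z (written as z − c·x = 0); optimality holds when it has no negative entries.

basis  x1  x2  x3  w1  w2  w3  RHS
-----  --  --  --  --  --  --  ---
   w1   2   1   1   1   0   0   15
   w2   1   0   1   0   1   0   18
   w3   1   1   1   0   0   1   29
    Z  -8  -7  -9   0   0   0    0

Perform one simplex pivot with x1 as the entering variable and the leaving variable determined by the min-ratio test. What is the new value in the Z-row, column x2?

Ratio test on column x1 — row 1: 15/2 = 15/2; row 2: 18/1 = 18; row 3: 29/1 = 29. Minimum is 15/2 at row 1 (w1 leaves); pivot element 2.
Divide row 1 by 2; eliminate column x1 from the other rows.
Z-row update in column x2: -7 − (-8)·(1/2) = -3.

-3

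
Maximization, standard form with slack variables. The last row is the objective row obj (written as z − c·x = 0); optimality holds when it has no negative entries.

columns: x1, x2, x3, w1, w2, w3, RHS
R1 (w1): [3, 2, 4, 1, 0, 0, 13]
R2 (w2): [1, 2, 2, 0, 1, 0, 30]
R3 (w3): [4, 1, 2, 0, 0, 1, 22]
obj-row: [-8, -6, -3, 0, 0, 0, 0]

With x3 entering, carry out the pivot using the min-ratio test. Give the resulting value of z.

Ratio test on column x3 — row 1: 13/4 = 13/4; row 2: 30/2 = 15; row 3: 22/2 = 11. Minimum is 13/4 at row 1 (w1 leaves); pivot element 4.
Pivot on row 1; the obj-row RHS becomes 0 − (-3)·(13/4) = 39/4.

39/4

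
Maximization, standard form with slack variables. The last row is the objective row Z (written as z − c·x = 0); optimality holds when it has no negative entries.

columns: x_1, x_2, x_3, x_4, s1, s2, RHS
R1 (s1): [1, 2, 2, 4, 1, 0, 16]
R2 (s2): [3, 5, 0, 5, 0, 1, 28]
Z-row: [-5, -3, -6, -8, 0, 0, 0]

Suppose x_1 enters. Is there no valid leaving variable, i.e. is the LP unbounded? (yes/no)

Column x_1 has positive entries in row(s) 1, 2, so the ratio test bounds it — not unbounded.

no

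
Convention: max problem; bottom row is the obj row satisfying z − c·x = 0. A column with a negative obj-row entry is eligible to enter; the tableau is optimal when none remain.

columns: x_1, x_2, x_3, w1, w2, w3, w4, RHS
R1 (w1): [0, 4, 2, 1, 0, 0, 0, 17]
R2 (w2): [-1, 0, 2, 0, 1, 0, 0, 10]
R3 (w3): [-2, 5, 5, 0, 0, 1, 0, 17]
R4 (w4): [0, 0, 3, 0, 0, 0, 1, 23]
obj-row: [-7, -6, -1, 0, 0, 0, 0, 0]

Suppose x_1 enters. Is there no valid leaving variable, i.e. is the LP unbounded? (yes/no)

Every constraint-row entry in column x_1 is ≤ 0, so increasing x_1 is unbounded.

yes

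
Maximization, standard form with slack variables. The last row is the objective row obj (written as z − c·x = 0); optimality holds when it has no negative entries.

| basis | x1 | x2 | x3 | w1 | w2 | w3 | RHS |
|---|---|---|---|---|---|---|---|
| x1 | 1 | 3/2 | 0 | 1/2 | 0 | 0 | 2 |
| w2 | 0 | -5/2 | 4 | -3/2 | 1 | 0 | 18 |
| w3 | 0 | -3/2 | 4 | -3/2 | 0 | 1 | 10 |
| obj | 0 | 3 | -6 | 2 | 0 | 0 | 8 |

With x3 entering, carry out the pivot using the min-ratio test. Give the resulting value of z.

23

Ratio test on column x3 — row 1: entry 0 ≤ 0; row 2: 18/4 = 9/2; row 3: 10/4 = 5/2. Minimum is 5/2 at row 3 (w3 leaves); pivot element 4.
Pivot on row 3; the obj-row RHS becomes 8 − (-6)·(5/2) = 23.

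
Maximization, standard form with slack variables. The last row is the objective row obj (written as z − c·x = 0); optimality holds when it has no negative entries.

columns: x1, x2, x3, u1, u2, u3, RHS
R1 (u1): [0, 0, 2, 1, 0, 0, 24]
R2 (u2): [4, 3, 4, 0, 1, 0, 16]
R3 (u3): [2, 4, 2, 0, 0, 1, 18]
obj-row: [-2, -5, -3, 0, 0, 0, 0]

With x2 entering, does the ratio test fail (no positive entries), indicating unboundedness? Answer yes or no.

Column x2 has positive entries in row(s) 2, 3, so the ratio test bounds it — not unbounded.

no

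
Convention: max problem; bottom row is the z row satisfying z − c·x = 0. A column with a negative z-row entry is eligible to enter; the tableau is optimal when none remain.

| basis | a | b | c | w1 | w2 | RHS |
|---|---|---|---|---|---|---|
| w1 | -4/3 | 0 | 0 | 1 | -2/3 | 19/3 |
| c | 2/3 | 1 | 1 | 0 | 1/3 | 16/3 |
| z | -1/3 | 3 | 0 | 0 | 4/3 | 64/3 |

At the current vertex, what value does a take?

a is not in the basis, so in the current basic feasible solution a = 0.

0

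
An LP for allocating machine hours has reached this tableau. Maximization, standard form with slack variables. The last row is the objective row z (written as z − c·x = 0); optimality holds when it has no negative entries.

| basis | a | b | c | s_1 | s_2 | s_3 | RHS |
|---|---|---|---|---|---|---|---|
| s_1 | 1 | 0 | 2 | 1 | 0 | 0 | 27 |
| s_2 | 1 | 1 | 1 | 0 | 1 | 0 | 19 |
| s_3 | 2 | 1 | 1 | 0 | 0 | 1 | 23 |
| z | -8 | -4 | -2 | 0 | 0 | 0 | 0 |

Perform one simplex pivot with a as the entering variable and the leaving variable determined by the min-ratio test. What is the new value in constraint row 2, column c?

Ratio test on column a — row 1: 27/1 = 27; row 2: 19/1 = 19; row 3: 23/2 = 23/2. Minimum is 23/2 at row 3 (s_3 leaves); pivot element 2.
Divide row 3 by 2; eliminate column a from the other rows.
Row 2 update in column c: 1 − 1·(1/2) = 1/2.

1/2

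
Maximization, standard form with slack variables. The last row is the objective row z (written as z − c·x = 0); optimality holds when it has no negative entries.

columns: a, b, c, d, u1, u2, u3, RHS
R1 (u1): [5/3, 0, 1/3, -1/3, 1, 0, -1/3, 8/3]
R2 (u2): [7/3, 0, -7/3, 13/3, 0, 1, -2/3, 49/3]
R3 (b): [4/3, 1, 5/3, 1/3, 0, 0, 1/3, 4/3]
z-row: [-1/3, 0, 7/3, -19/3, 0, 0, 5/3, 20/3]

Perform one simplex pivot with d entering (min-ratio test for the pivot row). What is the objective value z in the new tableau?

397/13

Ratio test on column d — row 1: entry -1/3 ≤ 0; row 2: (49/3)/(13/3) = 49/13; row 3: (4/3)/(1/3) = 4. Minimum is 49/13 at row 2 (u2 leaves); pivot element 13/3.
Pivot on row 2; the z-row RHS becomes 20/3 − (-19/3)·(49/13) = 397/13.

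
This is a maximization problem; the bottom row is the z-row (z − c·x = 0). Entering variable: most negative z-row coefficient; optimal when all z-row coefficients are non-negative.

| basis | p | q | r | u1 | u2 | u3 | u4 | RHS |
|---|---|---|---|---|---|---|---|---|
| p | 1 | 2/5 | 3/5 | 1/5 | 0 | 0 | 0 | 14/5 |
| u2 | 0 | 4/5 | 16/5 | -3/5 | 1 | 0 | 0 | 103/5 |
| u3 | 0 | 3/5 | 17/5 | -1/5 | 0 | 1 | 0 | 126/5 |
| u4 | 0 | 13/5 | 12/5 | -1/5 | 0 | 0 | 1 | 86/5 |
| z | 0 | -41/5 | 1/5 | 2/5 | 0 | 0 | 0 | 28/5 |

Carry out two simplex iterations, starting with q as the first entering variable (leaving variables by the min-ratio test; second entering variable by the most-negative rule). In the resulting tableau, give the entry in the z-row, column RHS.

60

Ratio test on column q — row 1: (14/5)/(2/5) = 7; row 2: (103/5)/(4/5) = 103/4; row 3: (126/5)/(3/5) = 42; row 4: (86/5)/(13/5) = 86/13. Minimum is 86/13 at row 4 (u4 leaves); pivot element 13/5.
Divide row 4 by 13/5; eliminate column q from the other rows.
Second iteration: most negative z-row entry is -3/13 in column u1, so u1 enters.
Ratio test on column u1 — row 1: (2/13)/(3/13) = 2/3; row 2: entry -7/13 ≤ 0; row 3: entry -2/13 ≤ 0; row 4: entry -1/13 ≤ 0. Minimum is 2/3 at row 1 (p leaves); pivot element 3/13.
Divide row 1 by 3/13; eliminate column u1 from the other rows.
After both pivots, the entry at the z-row, column RHS is 60.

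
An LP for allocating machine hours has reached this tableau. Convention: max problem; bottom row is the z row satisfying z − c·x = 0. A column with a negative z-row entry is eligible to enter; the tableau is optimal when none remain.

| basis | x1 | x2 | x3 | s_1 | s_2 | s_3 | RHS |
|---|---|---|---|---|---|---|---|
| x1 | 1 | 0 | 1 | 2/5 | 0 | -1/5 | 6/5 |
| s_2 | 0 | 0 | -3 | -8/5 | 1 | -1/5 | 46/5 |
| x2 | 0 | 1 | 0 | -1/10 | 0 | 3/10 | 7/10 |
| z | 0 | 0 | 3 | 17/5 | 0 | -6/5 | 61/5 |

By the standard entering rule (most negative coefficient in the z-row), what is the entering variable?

s_3

Negative z-row entries: s_3: -6/5.
The most negative is -6/5 in column s_3, so s_3 enters.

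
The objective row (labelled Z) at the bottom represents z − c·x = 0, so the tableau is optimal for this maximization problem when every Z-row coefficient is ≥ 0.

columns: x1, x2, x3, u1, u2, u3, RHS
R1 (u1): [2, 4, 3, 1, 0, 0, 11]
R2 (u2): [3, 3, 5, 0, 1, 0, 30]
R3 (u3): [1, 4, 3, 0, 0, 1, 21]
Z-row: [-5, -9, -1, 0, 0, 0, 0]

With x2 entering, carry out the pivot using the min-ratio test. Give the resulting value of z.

Ratio test on column x2 — row 1: 11/4 = 11/4; row 2: 30/3 = 10; row 3: 21/4 = 21/4. Minimum is 11/4 at row 1 (u1 leaves); pivot element 4.
Pivot on row 1; the Z-row RHS becomes 0 − (-9)·(11/4) = 99/4.

99/4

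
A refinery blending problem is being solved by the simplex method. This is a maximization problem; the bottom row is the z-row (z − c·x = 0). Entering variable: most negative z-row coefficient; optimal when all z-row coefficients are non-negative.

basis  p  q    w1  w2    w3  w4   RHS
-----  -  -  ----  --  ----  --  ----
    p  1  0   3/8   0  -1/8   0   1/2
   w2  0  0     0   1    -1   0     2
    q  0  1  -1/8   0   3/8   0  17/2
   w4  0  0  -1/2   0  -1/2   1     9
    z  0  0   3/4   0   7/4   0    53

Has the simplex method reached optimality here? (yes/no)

yes

Every z-row coefficient is ≥ 0, so the tableau is optimal.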